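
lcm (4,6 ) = 12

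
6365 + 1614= 7979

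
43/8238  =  43/8238 = 0.01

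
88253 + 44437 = 132690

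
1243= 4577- 3334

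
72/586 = 36/293=   0.12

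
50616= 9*5624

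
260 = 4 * 65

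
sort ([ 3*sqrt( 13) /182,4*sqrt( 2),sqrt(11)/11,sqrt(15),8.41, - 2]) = [ - 2,3*sqrt( 13)/182 , sqrt(11) /11,sqrt( 15 ),4*sqrt( 2 ),8.41 ]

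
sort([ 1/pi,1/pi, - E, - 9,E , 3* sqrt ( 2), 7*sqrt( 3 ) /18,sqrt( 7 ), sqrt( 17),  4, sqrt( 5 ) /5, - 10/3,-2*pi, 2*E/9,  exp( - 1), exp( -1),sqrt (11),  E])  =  [-9, - 2 * pi, - 10/3, - E, 1/pi,  1/pi,exp( - 1 ),exp(- 1 ),sqrt(5)/5,2*E/9,7 * sqrt( 3) /18,sqrt(7 ),E , E , sqrt( 11), 4, sqrt( 17),3* sqrt( 2) ] 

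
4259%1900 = 459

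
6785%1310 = 235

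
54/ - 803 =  - 54/803  =  -0.07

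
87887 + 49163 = 137050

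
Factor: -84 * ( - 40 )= 2^5*3^1*5^1*7^1=3360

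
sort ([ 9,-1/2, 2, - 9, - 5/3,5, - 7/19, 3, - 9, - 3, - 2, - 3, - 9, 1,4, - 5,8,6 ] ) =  [ - 9, - 9, - 9,- 5, - 3, - 3, - 2, - 5/3  ,  -  1/2, - 7/19,1,2,3,4,  5,6,  8, 9]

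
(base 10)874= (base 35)oy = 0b1101101010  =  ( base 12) 60a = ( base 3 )1012101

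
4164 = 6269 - 2105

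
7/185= 7/185 = 0.04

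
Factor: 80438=2^1*37^1 * 1087^1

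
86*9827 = 845122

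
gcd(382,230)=2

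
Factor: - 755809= -755809^1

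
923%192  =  155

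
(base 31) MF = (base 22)19f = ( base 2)1010111001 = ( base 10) 697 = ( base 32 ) lp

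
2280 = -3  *(-760)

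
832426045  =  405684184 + 426741861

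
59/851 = 59/851 = 0.07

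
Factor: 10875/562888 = 2^( - 3 )*3^1*5^3*29^1*71^( - 1 )* 991^( - 1)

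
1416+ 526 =1942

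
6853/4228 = 1 + 375/604 = 1.62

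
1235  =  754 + 481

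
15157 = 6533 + 8624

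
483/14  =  69/2 =34.50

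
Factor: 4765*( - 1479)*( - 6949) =48972625815 = 3^1 * 5^1*17^1*29^1 * 953^1* 6949^1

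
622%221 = 180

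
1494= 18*83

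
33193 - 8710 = 24483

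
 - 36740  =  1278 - 38018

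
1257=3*419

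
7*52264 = 365848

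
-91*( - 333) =30303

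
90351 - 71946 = 18405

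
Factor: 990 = 2^1* 3^2*5^1 * 11^1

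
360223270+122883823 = 483107093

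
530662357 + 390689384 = 921351741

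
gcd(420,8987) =1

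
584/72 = 73/9 = 8.11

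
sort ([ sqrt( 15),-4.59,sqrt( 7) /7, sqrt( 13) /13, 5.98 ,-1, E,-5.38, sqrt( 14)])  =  [ - 5.38,-4.59, - 1,sqrt(13) /13,sqrt( 7)/7, E, sqrt ( 14) , sqrt( 15),5.98 ]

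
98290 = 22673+75617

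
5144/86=59 + 35/43 =59.81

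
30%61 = 30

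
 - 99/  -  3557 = 99/3557 =0.03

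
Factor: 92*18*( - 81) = -2^3*3^6*23^1 = -134136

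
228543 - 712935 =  - 484392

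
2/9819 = 2/9819 = 0.00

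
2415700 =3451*700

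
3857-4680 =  - 823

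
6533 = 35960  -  29427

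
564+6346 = 6910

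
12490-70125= - 57635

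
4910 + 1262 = 6172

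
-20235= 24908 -45143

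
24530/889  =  24530/889 = 27.59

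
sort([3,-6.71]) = [- 6.71,3 ]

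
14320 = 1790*8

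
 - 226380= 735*( - 308)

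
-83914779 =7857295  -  91772074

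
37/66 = 37/66 = 0.56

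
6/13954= 3/6977 = 0.00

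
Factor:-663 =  - 3^1*13^1 * 17^1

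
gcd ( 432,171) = 9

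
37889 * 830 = 31447870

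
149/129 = 149/129  =  1.16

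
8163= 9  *907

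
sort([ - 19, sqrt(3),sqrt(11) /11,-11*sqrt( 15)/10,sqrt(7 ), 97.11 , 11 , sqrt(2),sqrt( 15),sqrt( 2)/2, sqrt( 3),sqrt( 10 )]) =[ -19, -11*sqrt( 15 )/10, sqrt ( 11 ) /11, sqrt (2)/2,  sqrt (2 ), sqrt ( 3 ), sqrt (3),sqrt(7),sqrt (10),  sqrt(15),11,97.11]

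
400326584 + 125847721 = 526174305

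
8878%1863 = 1426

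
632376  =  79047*8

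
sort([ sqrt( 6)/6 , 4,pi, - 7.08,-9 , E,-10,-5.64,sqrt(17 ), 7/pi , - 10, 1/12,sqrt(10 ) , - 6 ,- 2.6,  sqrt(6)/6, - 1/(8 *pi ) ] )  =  [ - 10,-10,- 9, - 7.08, - 6,-5.64, - 2.6, - 1/( 8 * pi ), 1/12,sqrt ( 6)/6, sqrt( 6 )/6,7/pi , E,pi,sqrt(10),4,sqrt(17) ]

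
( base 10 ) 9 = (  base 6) 13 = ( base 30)9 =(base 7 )12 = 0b1001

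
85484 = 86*994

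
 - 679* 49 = - 33271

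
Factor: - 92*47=-4324 = - 2^2*23^1  *47^1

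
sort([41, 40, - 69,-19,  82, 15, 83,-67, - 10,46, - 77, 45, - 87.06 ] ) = [-87.06, - 77 , - 69, - 67, - 19, - 10,  15,  40, 41,45,46, 82, 83] 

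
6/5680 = 3/2840 = 0.00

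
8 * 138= 1104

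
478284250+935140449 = 1413424699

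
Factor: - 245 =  - 5^1*7^2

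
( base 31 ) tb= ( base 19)29H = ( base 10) 910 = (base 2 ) 1110001110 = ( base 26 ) 190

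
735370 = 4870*151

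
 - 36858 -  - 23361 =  - 13497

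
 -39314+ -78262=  - 117576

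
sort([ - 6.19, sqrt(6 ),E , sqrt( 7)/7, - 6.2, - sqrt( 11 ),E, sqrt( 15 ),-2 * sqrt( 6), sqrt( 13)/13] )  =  [-6.2, - 6.19,- 2 * sqrt (6) ,- sqrt( 11), sqrt(13 ) /13 , sqrt( 7 ) /7 , sqrt(6 ),E,E, sqrt(15 )]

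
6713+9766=16479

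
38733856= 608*63707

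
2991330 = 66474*45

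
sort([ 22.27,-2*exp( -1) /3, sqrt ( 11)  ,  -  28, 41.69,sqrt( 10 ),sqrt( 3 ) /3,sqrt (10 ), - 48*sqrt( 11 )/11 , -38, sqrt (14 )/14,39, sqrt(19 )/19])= [-38,-28,-48*sqrt( 11)/11,-2*exp( - 1 )/3, sqrt (19 )/19, sqrt(14 ) /14, sqrt( 3)/3,sqrt( 10 ), sqrt( 10 ) , sqrt( 11 ), 22.27, 39, 41.69 ] 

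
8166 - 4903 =3263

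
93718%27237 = 12007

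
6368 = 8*796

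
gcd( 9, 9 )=9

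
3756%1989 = 1767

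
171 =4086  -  3915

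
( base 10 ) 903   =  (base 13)546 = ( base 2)1110000111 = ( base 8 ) 1607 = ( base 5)12103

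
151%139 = 12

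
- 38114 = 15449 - 53563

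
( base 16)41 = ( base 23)2j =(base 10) 65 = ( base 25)2f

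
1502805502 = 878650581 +624154921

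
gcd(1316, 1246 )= 14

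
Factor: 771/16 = 2^( - 4 )*3^1*257^1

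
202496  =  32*6328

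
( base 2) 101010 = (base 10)42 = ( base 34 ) 18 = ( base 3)1120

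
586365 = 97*6045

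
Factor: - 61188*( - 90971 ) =2^2*3^1*5099^1*90971^1  =  5566333548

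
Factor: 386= 2^1*193^1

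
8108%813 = 791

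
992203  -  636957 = 355246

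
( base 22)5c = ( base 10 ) 122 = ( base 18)6E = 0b1111010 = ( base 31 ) 3T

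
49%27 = 22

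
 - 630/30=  - 21 = - 21.00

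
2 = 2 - 0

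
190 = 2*95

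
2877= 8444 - 5567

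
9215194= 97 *95002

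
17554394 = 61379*286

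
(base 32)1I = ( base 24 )22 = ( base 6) 122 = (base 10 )50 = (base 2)110010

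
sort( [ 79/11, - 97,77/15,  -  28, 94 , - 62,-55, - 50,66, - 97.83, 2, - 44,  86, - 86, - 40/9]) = [ - 97.83, - 97,-86, - 62, - 55, - 50, -44, - 28,-40/9 , 2, 77/15, 79/11,66, 86, 94]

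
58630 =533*110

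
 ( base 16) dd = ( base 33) 6n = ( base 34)6h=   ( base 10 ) 221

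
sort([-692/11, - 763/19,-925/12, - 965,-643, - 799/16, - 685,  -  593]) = [ - 965, - 685, -643, -593, - 925/12, - 692/11, - 799/16 ,- 763/19]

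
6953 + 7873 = 14826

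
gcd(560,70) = 70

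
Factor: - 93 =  - 3^1*31^1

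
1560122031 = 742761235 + 817360796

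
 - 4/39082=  - 1 + 19539/19541=-  0.00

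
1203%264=147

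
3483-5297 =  - 1814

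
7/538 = 7/538 = 0.01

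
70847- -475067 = 545914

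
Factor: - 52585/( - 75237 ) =65/93 = 3^( - 1 ) * 5^1 * 13^1*31^( - 1)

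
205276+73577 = 278853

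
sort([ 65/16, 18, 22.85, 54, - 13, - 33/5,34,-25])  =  [-25 , -13,-33/5,  65/16,18, 22.85,34,54 ]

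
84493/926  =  91 + 227/926 = 91.25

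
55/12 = 55/12 = 4.58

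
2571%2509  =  62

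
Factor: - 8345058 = -2^1 * 3^1*41^1*33923^1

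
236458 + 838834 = 1075292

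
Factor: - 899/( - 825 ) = 3^( - 1)*5^( - 2 ) * 11^(  -  1)*29^1*31^1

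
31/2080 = 31/2080  =  0.01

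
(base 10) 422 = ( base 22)j4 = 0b110100110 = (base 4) 12212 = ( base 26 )g6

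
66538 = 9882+56656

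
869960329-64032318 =805928011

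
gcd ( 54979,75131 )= 1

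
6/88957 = 6/88957 = 0.00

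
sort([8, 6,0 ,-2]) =[  -  2, 0, 6, 8]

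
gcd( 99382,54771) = 1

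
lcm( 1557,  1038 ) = 3114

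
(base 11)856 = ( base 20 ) 2b9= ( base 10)1029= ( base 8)2005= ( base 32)105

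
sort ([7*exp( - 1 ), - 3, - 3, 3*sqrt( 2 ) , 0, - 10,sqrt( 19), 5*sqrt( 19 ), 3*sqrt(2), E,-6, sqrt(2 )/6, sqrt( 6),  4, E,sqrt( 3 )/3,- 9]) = [-10 , - 9,-6, - 3, - 3, 0, sqrt(2) /6, sqrt(3 )/3, sqrt(6 ),  7*exp( - 1),E, E,4,3*sqrt( 2 ), 3*sqrt(2 ),sqrt( 19 ), 5*sqrt ( 19 ) ]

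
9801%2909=1074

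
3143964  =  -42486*(-74 )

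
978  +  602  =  1580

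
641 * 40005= 25643205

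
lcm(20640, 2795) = 268320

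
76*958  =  72808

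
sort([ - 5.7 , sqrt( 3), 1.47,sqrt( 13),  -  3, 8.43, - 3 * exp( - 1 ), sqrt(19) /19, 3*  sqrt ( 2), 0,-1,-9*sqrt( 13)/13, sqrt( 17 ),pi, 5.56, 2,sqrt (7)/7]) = [ -5.7,- 3 ,-9*sqrt( 13 )/13, - 3*exp ( - 1), - 1, 0,sqrt( 19 ) /19, sqrt( 7)/7, 1.47,  sqrt( 3 ), 2, pi,sqrt( 13),sqrt ( 17), 3*sqrt( 2), 5.56, 8.43 ] 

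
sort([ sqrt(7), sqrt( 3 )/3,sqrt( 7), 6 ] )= [ sqrt( 3 )/3, sqrt( 7 ) , sqrt( 7 ), 6]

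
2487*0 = 0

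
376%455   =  376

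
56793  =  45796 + 10997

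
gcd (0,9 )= 9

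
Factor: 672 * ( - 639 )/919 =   -  2^5*3^3*7^1 * 71^1* 919^ ( - 1)  =  - 429408/919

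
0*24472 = 0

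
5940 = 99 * 60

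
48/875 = 48/875 = 0.05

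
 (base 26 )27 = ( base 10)59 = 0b111011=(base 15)3e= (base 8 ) 73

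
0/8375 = 0 = 0.00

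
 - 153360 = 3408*( - 45)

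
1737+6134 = 7871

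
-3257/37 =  - 89 + 36/37 = - 88.03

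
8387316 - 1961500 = 6425816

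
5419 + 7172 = 12591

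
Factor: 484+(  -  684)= - 200=-2^3*5^2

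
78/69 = 26/23 = 1.13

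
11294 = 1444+9850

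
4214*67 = 282338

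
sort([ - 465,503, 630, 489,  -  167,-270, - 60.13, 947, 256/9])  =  [-465, - 270,-167, - 60.13, 256/9, 489,503,  630, 947 ]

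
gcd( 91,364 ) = 91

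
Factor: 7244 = 2^2*1811^1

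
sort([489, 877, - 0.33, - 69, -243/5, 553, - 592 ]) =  [ - 592,-69, - 243/5, - 0.33,489,  553 , 877]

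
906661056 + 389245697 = 1295906753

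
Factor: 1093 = 1093^1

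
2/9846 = 1/4923 = 0.00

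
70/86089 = 70/86089 = 0.00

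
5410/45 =120 +2/9 = 120.22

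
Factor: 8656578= 2^1*3^3*7^1*22901^1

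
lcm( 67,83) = 5561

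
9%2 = 1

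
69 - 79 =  - 10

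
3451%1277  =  897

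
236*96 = 22656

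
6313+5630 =11943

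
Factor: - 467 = -467^1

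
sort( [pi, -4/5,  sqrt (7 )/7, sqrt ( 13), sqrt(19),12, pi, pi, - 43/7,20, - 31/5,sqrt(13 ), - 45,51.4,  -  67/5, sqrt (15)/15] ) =[ - 45,-67/5, - 31/5, - 43/7, - 4/5,sqrt(15)/15,sqrt(7)/7, pi, pi,pi,sqrt(13 ) , sqrt ( 13 ),sqrt(19) , 12,20,51.4 ]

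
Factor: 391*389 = 17^1*23^1*389^1= 152099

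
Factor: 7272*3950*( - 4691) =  - 2^4*3^2*5^2*79^1*101^1*4691^1 = - 134746160400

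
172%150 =22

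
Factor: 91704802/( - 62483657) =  - 2^1*7^1*47^1*271^( - 1 )*139369^1*230567^(-1)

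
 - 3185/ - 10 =637/2 = 318.50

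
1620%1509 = 111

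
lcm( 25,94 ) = 2350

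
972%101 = 63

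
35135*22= 772970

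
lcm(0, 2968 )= 0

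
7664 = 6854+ 810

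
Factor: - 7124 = - 2^2*13^1 *137^1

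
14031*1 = 14031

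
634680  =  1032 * 615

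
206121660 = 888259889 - 682138229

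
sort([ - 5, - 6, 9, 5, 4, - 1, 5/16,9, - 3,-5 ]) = [ - 6, - 5, - 5 , - 3, - 1,5/16, 4, 5, 9,9 ] 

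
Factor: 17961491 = 17961491^1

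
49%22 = 5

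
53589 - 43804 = 9785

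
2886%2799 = 87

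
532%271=261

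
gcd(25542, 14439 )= 3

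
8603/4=8603/4 = 2150.75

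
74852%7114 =3712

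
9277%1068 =733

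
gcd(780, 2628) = 12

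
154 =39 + 115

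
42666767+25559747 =68226514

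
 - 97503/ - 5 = 19500 + 3/5 = 19500.60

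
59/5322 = 59/5322=0.01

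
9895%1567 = 493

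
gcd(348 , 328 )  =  4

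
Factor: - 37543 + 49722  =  19^1*641^1 = 12179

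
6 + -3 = 3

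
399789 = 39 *10251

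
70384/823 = 70384/823 = 85.52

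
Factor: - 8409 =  - 3^1*2803^1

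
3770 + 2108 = 5878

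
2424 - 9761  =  -7337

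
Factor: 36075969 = 3^3*1013^1*1319^1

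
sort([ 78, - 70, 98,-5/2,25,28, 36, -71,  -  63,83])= [ - 71, - 70  ,  -  63, - 5/2,25, 28,  36, 78,83,  98]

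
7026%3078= 870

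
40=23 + 17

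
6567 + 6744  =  13311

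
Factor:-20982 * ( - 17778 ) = 373017996 = 2^2*3^2*13^1*269^1*2963^1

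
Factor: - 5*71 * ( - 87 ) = 3^1 *5^1 * 29^1*71^1 =30885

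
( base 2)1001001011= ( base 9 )722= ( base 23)12c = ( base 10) 587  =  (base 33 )hq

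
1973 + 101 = 2074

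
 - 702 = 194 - 896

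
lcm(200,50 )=200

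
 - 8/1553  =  -8/1553 = -0.01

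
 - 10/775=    - 2/155  =  - 0.01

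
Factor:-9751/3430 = -2^(-1 )*5^( -1)*7^(- 1)*199^1= -199/70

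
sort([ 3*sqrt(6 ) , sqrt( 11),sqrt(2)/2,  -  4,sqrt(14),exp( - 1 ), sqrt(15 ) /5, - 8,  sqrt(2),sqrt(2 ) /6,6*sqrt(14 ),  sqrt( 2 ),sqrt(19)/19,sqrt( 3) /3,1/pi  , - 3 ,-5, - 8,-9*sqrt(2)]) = [  -  9*sqrt( 2), - 8, - 8,-5,- 4, - 3,sqrt( 19) /19,sqrt( 2 )/6 , 1/pi,exp( - 1 ) , sqrt( 3 )/3,sqrt(2)/2,sqrt( 15)/5, sqrt ( 2),sqrt( 2), sqrt(11),sqrt(14), 3*sqrt( 6 ), 6*sqrt(14)]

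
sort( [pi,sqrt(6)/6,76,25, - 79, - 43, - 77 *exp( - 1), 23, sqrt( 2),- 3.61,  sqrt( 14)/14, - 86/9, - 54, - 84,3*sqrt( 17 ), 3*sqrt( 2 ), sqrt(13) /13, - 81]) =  [ - 84,-81, -79 , - 54, - 43, - 77*exp( - 1), - 86/9, - 3.61, sqrt(14) /14,sqrt( 13 )/13,  sqrt( 6)/6, sqrt (2 ),  pi, 3*sqrt(2),3*sqrt( 17), 23, 25,76] 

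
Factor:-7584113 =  - 401^1*18913^1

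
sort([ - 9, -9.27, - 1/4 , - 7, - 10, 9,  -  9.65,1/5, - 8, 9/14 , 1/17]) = [-10, -9.65, - 9.27, - 9, - 8, - 7, - 1/4,  1/17, 1/5,9/14,9] 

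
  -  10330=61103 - 71433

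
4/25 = 4/25 = 0.16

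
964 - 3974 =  - 3010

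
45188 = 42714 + 2474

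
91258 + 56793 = 148051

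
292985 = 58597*5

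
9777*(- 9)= - 87993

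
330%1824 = 330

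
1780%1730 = 50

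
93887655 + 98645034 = 192532689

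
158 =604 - 446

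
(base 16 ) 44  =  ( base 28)2C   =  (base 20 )38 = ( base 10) 68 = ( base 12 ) 58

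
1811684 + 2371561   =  4183245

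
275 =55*5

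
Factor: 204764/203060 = 5^( - 1) * 7^1 * 11^( - 1)*13^( - 1 )*103^1  =  721/715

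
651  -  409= 242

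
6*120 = 720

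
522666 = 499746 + 22920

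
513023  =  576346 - 63323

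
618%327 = 291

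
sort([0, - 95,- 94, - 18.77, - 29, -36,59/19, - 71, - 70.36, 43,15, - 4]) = [ - 95, - 94, - 71, - 70.36,-36, -29, - 18.77, - 4  ,  0, 59/19,  15, 43]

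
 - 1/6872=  - 1 + 6871/6872 = - 0.00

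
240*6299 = 1511760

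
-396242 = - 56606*7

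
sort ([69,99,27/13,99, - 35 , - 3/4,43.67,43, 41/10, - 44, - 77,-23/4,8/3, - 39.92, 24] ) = [ - 77, - 44, - 39.92, - 35, - 23/4,-3/4, 27/13,  8/3 , 41/10, 24, 43,43.67, 69 , 99,99]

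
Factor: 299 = 13^1*23^1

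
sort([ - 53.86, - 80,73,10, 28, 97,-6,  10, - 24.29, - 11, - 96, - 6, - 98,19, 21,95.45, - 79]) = [  -  98, - 96, - 80, - 79, - 53.86, - 24.29, - 11, - 6, - 6, 10,10,19, 21,28,  73,95.45, 97 ] 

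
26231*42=1101702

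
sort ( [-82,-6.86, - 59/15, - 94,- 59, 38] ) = [ - 94, - 82, - 59, - 6.86, - 59/15,38 ] 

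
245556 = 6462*38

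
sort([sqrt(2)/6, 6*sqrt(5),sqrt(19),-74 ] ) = [ - 74,sqrt(2)/6,sqrt(19),6*sqrt( 5 ) ] 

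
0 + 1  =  1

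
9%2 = 1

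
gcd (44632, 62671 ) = 7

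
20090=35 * 574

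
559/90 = 559/90 = 6.21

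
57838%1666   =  1194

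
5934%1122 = 324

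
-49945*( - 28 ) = 1398460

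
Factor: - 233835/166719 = -5^1*131^1* 467^( - 1 )  =  - 655/467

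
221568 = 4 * 55392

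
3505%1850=1655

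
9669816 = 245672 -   -  9424144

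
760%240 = 40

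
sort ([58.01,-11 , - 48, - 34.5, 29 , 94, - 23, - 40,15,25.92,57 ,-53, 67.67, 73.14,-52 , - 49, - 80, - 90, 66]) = [  -  90 ,-80 ,-53, - 52, - 49,-48,- 40 , - 34.5 , - 23, - 11,15,  25.92,  29, 57, 58.01,66 , 67.67 , 73.14,  94] 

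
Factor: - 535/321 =-5/3 =- 3^( - 1)*5^1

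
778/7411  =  778/7411 = 0.10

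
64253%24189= 15875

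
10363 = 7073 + 3290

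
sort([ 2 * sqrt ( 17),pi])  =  [pi , 2  *sqrt( 17)]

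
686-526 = 160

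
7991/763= 10+361/763 = 10.47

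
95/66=1 + 29/66 = 1.44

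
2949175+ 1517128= 4466303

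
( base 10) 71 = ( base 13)56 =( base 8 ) 107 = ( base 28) 2F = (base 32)27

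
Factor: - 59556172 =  - 2^2*13^1 * 1145311^1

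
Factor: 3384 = 2^3*3^2*47^1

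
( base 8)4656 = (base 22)52E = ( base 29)2RD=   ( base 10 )2478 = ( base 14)c90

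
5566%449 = 178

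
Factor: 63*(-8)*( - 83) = 41832 = 2^3*3^2*7^1 * 83^1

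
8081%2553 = 422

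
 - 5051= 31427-36478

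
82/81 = 1+1/81 =1.01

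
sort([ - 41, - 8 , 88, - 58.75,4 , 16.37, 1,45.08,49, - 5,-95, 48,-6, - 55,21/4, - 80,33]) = [ - 95, - 80 , - 58.75,-55,- 41, - 8, - 6, - 5,1,4,21/4,16.37,33,45.08,48, 49, 88]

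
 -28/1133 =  - 1 + 1105/1133= - 0.02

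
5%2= 1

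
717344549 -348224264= 369120285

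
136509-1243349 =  - 1106840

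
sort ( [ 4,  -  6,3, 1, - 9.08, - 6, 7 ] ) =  [ - 9.08 , - 6, - 6,1,3,4  ,  7 ]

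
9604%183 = 88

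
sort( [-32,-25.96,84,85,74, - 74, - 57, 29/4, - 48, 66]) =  [ - 74,- 57, - 48 ,-32,-25.96,29/4 , 66 , 74,84, 85]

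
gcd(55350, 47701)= 1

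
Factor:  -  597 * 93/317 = -55521/317 = - 3^2*31^1 * 199^1*317^( - 1) 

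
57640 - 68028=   -  10388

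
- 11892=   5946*( - 2)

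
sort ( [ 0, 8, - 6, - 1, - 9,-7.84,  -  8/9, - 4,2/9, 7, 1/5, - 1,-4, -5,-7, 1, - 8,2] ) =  [ - 9,-8, - 7.84, - 7, -6, - 5,-4, - 4, - 1,  -  1, - 8/9, 0, 1/5,2/9,1,2, 7, 8 ]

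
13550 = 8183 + 5367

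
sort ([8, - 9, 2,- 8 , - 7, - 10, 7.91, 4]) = [-10, - 9, -8,  -  7, 2,4,  7.91, 8 ] 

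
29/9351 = 29/9351 = 0.00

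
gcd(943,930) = 1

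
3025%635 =485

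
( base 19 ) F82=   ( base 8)12701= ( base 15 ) 19B4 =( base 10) 5569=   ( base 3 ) 21122021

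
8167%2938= 2291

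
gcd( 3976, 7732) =4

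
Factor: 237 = 3^1*79^1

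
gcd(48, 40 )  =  8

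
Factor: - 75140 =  - 2^2*5^1*13^1 * 17^2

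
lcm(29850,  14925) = 29850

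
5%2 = 1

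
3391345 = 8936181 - 5544836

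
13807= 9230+4577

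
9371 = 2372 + 6999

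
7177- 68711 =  - 61534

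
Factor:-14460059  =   - 73^1*198083^1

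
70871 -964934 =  - 894063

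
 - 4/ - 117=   4/117= 0.03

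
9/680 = 9/680 = 0.01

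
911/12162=911/12162 = 0.07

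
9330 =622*15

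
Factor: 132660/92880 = 2^(  -  2)*3^ (  -  1)*11^1*43^( - 1 )*67^1 = 737/516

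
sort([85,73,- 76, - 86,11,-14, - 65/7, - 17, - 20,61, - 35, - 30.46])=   [ - 86 , - 76, - 35, - 30.46, - 20, - 17, - 14, -65/7, 11, 61 , 73,85]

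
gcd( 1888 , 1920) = 32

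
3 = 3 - 0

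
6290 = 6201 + 89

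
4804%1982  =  840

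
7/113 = 7/113 = 0.06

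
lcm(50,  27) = 1350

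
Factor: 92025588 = 2^2 * 3^1*19^1*403621^1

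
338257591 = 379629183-41371592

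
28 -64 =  - 36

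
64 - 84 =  - 20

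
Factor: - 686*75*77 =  - 3961650 = - 2^1*3^1  *5^2*7^4*11^1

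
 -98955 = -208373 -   -  109418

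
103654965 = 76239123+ 27415842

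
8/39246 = 4/19623 = 0.00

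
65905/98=672 +1/2 = 672.50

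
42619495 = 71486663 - 28867168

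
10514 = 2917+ 7597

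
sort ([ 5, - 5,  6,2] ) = [- 5, 2 , 5, 6]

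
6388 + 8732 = 15120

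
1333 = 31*43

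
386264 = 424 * 911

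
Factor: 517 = 11^1*47^1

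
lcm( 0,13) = 0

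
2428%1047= 334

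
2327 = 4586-2259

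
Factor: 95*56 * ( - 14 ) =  - 2^4*5^1*7^2*19^1 = -74480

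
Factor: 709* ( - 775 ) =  - 549475 = - 5^2*31^1*709^1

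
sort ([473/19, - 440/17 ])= [ - 440/17 , 473/19] 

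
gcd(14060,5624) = 2812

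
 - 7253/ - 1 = 7253 + 0/1 =7253.00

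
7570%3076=1418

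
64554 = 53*1218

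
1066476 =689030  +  377446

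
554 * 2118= 1173372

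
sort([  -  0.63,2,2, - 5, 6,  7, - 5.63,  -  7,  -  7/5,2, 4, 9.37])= [-7, - 5.63, - 5, - 7/5, -0.63, 2, 2, 2, 4,  6, 7, 9.37]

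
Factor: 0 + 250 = 2^1 *5^3 = 250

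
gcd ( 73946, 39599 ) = 1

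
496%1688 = 496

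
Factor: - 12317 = -109^1*113^1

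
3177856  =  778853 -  - 2399003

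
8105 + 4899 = 13004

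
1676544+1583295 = 3259839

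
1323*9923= 13128129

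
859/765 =1 + 94/765 =1.12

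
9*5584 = 50256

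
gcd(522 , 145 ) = 29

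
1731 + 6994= 8725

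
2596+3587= 6183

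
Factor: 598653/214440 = 199551/71480 = 2^( - 3 )*3^1*5^(-1)*11^1*1787^( - 1 )*6047^1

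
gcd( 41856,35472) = 48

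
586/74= 7 + 34/37 = 7.92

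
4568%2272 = 24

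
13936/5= 13936/5  =  2787.20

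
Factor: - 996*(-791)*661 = 2^2*3^1*7^1*83^1*113^1*661^1 = 520759596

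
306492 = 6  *51082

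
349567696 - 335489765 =14077931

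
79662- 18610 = 61052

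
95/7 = 95/7= 13.57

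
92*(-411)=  - 37812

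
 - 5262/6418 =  - 1 + 578/3209 = - 0.82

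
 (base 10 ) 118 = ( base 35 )3D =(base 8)166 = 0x76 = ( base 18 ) 6a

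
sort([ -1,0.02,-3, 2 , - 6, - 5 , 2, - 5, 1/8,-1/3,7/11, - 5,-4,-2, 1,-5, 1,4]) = [  -  6, - 5, - 5, - 5, - 5, -4, - 3 , - 2,  -  1,-1/3, 0.02,1/8,  7/11, 1,1,2, 2,4]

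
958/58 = 479/29= 16.52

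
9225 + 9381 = 18606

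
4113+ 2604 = 6717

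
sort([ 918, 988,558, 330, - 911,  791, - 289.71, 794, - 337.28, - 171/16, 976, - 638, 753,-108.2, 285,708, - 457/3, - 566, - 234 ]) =[ - 911, - 638, - 566, - 337.28,  -  289.71 , - 234,-457/3, - 108.2, - 171/16,285,330,  558,708,753,791, 794,  918,  976 , 988]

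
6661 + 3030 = 9691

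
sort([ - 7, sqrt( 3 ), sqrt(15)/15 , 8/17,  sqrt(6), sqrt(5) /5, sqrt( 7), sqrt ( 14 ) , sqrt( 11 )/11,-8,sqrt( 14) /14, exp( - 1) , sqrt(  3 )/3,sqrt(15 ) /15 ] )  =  [  -  8,- 7, sqrt( 15)/15,sqrt( 15 ) /15,  sqrt(14 )/14,  sqrt(11 )/11,exp( - 1),sqrt(5) /5,8/17,sqrt(3 )/3,sqrt (3),sqrt( 6), sqrt(7) , sqrt(14) ] 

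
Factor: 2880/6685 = 2^6*3^2*7^( -1) * 191^(- 1) = 576/1337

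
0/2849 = 0 = 0.00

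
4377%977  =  469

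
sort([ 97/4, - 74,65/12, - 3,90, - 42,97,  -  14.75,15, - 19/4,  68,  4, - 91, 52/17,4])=[- 91, - 74, - 42, - 14.75, - 19/4, - 3, 52/17,4, 4,65/12,15,97/4 , 68,90,97] 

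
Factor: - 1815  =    -  3^1*5^1*11^2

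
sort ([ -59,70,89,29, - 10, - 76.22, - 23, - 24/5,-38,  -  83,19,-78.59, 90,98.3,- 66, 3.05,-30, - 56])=[ - 83, - 78.59, - 76.22,-66, - 59,  -  56, - 38, - 30,- 23, -10,-24/5, 3.05,19, 29, 70,89,90, 98.3]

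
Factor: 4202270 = 2^1*5^1*47^1*  8941^1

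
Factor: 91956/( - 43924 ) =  - 291/139 = -3^1*97^1*139^( - 1 )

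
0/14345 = 0 = 0.00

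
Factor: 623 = 7^1 * 89^1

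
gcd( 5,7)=1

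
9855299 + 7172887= 17028186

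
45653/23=1984 + 21/23 = 1984.91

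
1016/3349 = 1016/3349 = 0.30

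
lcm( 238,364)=6188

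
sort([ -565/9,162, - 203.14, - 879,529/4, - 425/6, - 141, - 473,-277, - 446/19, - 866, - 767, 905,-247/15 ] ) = [ - 879, - 866,  -  767,  -  473,-277,-203.14, - 141, - 425/6, - 565/9, - 446/19, - 247/15, 529/4, 162, 905 ]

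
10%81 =10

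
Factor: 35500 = 2^2*5^3*71^1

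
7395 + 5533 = 12928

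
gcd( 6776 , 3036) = 44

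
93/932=93/932 =0.10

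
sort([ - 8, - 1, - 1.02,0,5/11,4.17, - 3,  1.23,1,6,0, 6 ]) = [ - 8 , -3, - 1.02, - 1,0,  0,5/11, 1,  1.23 , 4.17,6,6 ] 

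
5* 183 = 915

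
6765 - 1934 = 4831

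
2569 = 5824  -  3255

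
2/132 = 1/66 = 0.02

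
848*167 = 141616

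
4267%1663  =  941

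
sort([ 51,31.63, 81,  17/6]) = [17/6, 31.63, 51,81]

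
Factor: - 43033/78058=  - 2^ ( - 1)*23^1*31^( - 1 ) * 1259^( - 1)*1871^1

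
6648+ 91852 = 98500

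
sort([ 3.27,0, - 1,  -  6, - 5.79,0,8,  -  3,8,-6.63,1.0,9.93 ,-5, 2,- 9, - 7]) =[- 9,- 7,  -  6.63,- 6, - 5.79, - 5 , - 3,  -  1,0, 0,1.0,2, 3.27,8,8, 9.93] 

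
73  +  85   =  158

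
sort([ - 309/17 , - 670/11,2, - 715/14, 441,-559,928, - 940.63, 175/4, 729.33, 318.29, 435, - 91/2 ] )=[-940.63, - 559,  -  670/11, - 715/14, - 91/2, - 309/17,  2, 175/4, 318.29,435,441, 729.33, 928] 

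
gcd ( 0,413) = 413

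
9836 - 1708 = 8128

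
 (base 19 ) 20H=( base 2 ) 1011100011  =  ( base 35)l4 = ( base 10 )739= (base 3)1000101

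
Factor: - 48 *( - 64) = 2^10*3^1= 3072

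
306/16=19 + 1/8=19.12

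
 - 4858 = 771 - 5629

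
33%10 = 3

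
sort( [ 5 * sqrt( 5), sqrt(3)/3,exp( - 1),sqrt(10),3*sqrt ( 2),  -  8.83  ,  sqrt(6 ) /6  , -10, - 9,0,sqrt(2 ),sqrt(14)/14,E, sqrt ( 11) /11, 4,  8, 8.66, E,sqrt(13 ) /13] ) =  [-10, - 9, - 8.83,0,sqrt(14)/14, sqrt(13)/13, sqrt( 11) /11  ,  exp(-1),sqrt (6 )/6,  sqrt(3)/3,sqrt (2),E,E, sqrt(10),4,3  *sqrt(2 ),8,8.66, 5 * sqrt(5 ) ]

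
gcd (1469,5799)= 1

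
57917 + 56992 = 114909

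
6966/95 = 6966/95 = 73.33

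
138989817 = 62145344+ 76844473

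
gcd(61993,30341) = 1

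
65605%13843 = 10233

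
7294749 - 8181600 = -886851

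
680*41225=28033000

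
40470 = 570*71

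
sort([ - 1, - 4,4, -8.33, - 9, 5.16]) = [ - 9,- 8.33,-4, - 1, 4,5.16 ]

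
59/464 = 59/464 = 0.13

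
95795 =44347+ 51448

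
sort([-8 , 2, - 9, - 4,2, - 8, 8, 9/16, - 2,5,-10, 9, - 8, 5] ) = [ - 10,-9 , - 8, - 8,-8, - 4, - 2,  9/16, 2, 2,  5,5, 8,  9 ]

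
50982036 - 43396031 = 7586005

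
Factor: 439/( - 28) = -2^( - 2)*7^( - 1 )*439^1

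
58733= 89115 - 30382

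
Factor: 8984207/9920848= 2^(-4)*7^( - 1)*19^2*41^1*283^ ( - 1)*313^(-1)*607^1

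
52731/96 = 549 + 9/32= 549.28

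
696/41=696/41=16.98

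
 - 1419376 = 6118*( -232)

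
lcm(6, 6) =6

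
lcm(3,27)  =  27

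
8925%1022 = 749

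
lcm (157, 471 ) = 471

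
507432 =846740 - 339308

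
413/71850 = 413/71850 = 0.01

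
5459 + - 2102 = 3357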